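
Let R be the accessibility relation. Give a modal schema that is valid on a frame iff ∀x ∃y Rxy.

□q → ◇q

This is seriality; the standard corresponding axiom is D: □q → ◇q.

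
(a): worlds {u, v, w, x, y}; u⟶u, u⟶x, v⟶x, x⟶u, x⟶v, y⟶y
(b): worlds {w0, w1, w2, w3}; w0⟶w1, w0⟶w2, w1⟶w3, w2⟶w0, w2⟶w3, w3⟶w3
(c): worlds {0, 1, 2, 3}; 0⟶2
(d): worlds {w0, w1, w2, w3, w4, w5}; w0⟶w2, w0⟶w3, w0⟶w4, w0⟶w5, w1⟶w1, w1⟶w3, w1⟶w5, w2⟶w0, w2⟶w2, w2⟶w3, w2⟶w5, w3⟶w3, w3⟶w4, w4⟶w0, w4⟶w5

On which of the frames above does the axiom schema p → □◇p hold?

This is the axiom for symmetry; its first-order frame correspondent is ∀x ∀y (Rxy → Ryx).
(a): ✓.
(b): fails — Rw1w3 but not Rw3w1.
(c): fails — R02 but not R20.
(d): fails — Rw1w5 but not Rw5w1.

(a)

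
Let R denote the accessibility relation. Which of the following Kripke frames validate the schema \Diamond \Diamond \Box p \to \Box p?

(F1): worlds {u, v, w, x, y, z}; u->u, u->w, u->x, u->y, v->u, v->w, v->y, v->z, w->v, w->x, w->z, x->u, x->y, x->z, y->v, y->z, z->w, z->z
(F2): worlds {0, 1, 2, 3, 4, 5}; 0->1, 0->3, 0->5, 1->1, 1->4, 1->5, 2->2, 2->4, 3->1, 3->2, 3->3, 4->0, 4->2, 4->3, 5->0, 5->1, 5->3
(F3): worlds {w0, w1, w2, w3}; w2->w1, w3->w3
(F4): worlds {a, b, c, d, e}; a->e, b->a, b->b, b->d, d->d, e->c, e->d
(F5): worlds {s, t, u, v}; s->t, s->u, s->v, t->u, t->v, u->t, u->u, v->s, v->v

(F3)

This is the axiom for a generalized confluence (Geach) condition; its first-order frame correspondent is \forall x \forall y \forall z ((x R^2 y \wedge xRz) \to \exists w (yRw \wedge z = w)).
(F1): fails — uR²v, uRx but no t with vRt and x=t.
(F2): fails — 0R²1, 0R3 but no w with 1Rw and 3=w.
(F3): condition met.
(F4): fails — aR²c, aRe but no w with cRw and e=w.
(F5): fails — sR²t, sRt but no w with tRw and t=w.
Valid on: (F3).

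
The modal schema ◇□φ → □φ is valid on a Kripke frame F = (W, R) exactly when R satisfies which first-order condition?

This is frame-equivalent to ◇φ → □◇φ (substitute ¬φ for φ and contrapose).
Suppose ◇φ→□◇φ is valid. Take Rxy, Rxz and set V(φ)={y}. Then ◇φ at x, so □◇φ at x, so ◇φ at z, so some w with Rzw has φ; w=y, i.e. Rzy. By symmetry of the argument, Ryz.

the Euclidean property: ∀x ∀y ∀z (Rxy ∧ Rxz → Ryz)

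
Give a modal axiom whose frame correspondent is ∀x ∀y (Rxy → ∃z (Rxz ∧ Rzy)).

□□s → □s

A defining formula is □□s → □s (the C4 axiom).
Suppose □□s→□s is valid. Take Rxy and set V(s)={w : xR²w}. Then □□s at x, so □s at x, so s at y, i.e. ∃z(Rxz∧Rzy).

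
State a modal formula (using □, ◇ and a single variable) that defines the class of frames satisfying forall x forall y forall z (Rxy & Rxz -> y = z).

◇r → □r

This is partial functionality; the standard corresponding axiom is CD: ◇r → □r.
Suppose ◇r→□r is valid. Take Rxy, Rxz and set V(r)={y}. Then ◇r at x, so □r at x, so r at z, i.e. z=y.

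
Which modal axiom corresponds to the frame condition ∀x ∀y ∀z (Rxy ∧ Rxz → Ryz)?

◇p → □◇p

A defining formula is ◇p → □◇p (the 5 axiom).
Suppose ◇p→□◇p is valid. Take Rxy, Rxz and set V(p)={y}. Then ◇p at x, so □◇p at x, so ◇p at z, so some w with Rzw has p; w=y, i.e. Rzy. By symmetry of the argument, Ryz.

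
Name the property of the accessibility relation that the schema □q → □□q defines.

transitivity: ∀x ∀y ∀z (Rxy ∧ Ryz → Rxz)

Suppose □q→□□q is valid. Take Rxy, Ryz and set V(q)={w : Rxw}. Then □q at x, so □□q at x, so □q at y, so q at z, i.e. Rxz.
The converse is a direct semantic check.
Frame condition: ∀x ∀y ∀z (Rxy ∧ Ryz → Rxz).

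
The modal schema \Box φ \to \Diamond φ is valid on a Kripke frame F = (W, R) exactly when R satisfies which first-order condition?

seriality: \forall x \exists y Rxy

This is the D axiom.
Its frame correspondent is seriality — \forall x \exists y Rxy.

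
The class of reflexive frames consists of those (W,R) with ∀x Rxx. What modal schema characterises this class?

□p → p

This is reflexivity; the standard corresponding axiom is T: □p → p.
Suppose □p→p is valid. At any x set V(p)={w : Rxw}. Then □p holds at x, so p holds at x, i.e. Rxx.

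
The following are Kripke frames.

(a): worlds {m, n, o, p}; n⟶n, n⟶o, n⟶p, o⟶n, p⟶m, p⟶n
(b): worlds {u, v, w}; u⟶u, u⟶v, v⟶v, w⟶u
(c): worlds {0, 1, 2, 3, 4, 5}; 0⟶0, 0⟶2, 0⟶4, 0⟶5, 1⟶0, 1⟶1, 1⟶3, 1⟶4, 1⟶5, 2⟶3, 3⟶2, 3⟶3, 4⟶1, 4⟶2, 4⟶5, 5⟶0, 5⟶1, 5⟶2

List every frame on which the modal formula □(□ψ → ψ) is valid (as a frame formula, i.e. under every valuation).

This is the axiom for shift-reflexivity; its first-order frame correspondent is ∀x ∀y (Rxy → Ryy).
(a): fails — Rpm but not Rmm.
(b): holds.
(c): fails — R32 but not R22.
Valid on: (b).

(b)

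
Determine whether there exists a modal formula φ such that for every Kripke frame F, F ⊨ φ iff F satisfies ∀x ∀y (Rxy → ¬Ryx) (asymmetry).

Modal frame validity is preserved under surjective bounded morphisms.
The 4-cycle (worlds w0,w1,w2,w3 with w0→w1→w2→w3→w0) is asymmetric. Mapping every world to a single reflexive point • is a surjective bounded morphism, and the reflexive point is not asymmetric (R•• but asymmetry requires ¬R••).
Hence asymmetry is not modally definable.

Not definable by any modal formula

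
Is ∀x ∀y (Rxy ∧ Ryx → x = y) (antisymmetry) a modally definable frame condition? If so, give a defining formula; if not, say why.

If a class were modally definable it would be closed under surjective bounded morphisms (Goldblatt–Thomason).
The 6-cycle (worlds s,t,u,v,w,x with s→t→u→v→w→x→s) is antisymmetric. Sending even-indexed worlds to a and odd-indexed worlds to b is a surjective bounded morphism onto the two-world frame with a↔b, which is not antisymmetric.
Hence antisymmetry is not modally definable.

Not modally definable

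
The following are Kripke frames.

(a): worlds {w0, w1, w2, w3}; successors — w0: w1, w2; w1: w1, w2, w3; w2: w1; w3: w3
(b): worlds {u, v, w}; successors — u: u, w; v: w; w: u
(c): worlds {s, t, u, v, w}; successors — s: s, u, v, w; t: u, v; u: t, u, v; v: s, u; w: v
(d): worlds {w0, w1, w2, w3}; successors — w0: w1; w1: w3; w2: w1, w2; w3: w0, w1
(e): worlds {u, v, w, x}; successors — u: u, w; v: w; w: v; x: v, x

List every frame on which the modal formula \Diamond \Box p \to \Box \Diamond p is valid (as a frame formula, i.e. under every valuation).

(b)

The schema corresponds to convergence: \forall x \forall y \forall z (Rxy \wedge Rxz \to \exists w (Ryw \wedge Rzw)).
(a): fails — Rw1w2 and Rw1w3 but w2 and w3 have no common successor.
(b): holds.
(c): fails — Rsv and Rsw but v and w have no common successor.
(d): fails — Rw2w2 and Rw2w1 but w2 and w1 have no common successor.
(e): fails — Ruw and Ruu but w and u have no common successor.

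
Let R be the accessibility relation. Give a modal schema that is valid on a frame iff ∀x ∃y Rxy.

This is seriality; the standard corresponding axiom is D: □ψ → ◇ψ.
Suppose □ψ→◇ψ is valid. At any x set V(ψ)=W. Then □ψ at x, so ◇ψ at x, so x has a successor.

□ψ → ◇ψ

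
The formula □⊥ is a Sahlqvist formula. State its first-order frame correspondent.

□⊥ is valid iff no world has any successor (otherwise □⊥ fails at any world with one).
Conversely, any frame satisfying ∀x ∀y ¬Rxy validates the schema.
So the correspondent is emptiness of R.

emptiness of R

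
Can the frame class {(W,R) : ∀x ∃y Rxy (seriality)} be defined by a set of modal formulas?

Yes — defined by □p → ◇p

Yes: it is seriality, defined by the D schema □p → ◇p.
Suppose □p→◇p is valid. At any x set V(p)=W. Then □p at x, so ◇p at x, so x has a successor.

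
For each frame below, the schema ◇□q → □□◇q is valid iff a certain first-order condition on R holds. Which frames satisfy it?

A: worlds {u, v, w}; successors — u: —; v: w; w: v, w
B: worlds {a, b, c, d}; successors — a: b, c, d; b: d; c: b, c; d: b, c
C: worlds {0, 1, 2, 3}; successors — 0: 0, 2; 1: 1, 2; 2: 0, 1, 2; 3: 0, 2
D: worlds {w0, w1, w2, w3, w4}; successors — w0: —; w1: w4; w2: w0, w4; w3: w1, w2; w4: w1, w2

Frame correspondent (Sahlqvist): ∀x ∀y ∀z ((xRy ∧ xR²z) → ∃w (yRw ∧ zRw)) — i.e. a generalized confluence (Geach) condition.
A: satisfies the condition.
B: fails — aRb, aR²c but no w with bRw and cRw.
C: satisfies the condition.
D: fails — w1Rw4, w1R²w1 but no w with w4Rw and w1Rw.
Valid on: A, C.

A, C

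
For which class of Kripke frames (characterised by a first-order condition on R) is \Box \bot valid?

emptiness of R

□⊥ is valid iff no world has any successor (otherwise □⊥ fails at any world with one).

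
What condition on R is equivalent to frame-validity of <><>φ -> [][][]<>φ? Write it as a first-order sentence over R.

forall x forall y forall z ((x R^2 y & x R^3 z) -> exists w (y = w & zRw))

This is a Sahlqvist (Geach-type) schema ◇^2□^0φ → □^3◇^1φ.
First-order correspondent: forall x forall y forall z ((x R^2 y & x R^3 z) -> exists w (y = w & zRw)).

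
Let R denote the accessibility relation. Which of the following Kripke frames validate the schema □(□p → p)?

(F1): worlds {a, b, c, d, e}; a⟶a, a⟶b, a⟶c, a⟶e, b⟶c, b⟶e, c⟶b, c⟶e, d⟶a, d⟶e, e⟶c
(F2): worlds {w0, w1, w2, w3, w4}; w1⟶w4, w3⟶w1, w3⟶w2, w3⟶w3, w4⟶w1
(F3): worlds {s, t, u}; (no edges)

(F3)

The schema corresponds to shift-reflexivity: ∀x ∀y (Rxy → Ryy).
(F1): fails — Rbc but not Rcc.
(F2): fails — Rw3w2 but not Rw2w2.
(F3): holds.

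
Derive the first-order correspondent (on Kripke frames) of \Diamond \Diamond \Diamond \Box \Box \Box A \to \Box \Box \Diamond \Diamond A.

\forall x \forall y \forall z ((x R^3 y \wedge x R^2 z) \to \exists w (y R^3 w \wedge z R^2 w))

This is a Sahlqvist (Geach-type) schema ◇^3□^3A → □^2◇^2A.
Minimal-valuation argument: fix x; take any y with xR^3y and any z with xR^2z. Set V(A) to the set of worlds R-reachable from y in exactly 3 steps. Then □^3A holds at y, so the antecedent holds at x; validity forces ◇^2A at z, giving a w with zR^2w and yR^3w.
First-order correspondent: \forall x \forall y \forall z ((x R^3 y \wedge x R^2 z) \to \exists w (y R^3 w \wedge z R^2 w)).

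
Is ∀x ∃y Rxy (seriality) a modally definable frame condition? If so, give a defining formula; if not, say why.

Yes, by □q → ◇q

The condition is seriality. A defining modal formula is □q → ◇q.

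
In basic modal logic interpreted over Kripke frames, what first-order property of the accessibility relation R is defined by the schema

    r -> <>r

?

Reflexivity

Equivalently (dual form): □r → r.
Suppose □r→r is valid. At any x set V(r)={w : Rxw}. Then □r holds at x, so r holds at x, i.e. Rxx.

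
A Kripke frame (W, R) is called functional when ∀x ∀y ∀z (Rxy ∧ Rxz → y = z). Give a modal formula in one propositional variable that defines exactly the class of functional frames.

The condition is partial functionality. The CD schema ◇s → □s defines it.
Suppose ◇s→□s is valid. Take Rxy, Rxz and set V(s)={y}. Then ◇s at x, so □s at x, so s at z, i.e. z=y.

◇s → □s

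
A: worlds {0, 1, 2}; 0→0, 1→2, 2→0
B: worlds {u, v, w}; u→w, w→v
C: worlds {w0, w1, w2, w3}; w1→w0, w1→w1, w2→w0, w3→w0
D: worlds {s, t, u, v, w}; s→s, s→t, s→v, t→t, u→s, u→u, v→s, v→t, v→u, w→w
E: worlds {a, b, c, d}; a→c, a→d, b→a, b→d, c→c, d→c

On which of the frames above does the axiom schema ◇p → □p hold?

A, B

The schema corresponds to partial functionality: ∀x ∀y ∀z (Rxy ∧ Rxz → y = z).
A: condition met.
B: condition met.
C: fails — w1 sees both w0 and w1.
D: fails — s sees both s and t.
E: fails — a sees both c and d.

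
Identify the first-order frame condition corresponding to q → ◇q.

reflexivity: ∀x Rxx

Equivalently (dual form): □q → q.
Suppose □q→q is valid. At any x set V(q)={w : Rxw}. Then □q holds at x, so q holds at x, i.e. Rxx.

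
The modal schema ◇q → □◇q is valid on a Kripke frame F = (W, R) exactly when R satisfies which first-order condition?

the Euclidean property

This is the 5 axiom.
Its frame correspondent is the Euclidean property — ∀x ∀y ∀z (Rxy ∧ Rxz → Ryz).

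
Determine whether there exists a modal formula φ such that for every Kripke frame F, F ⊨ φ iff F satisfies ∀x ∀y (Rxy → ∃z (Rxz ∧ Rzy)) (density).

Yes, by □□p → □p

The condition is density. A defining modal formula is □□p → □p.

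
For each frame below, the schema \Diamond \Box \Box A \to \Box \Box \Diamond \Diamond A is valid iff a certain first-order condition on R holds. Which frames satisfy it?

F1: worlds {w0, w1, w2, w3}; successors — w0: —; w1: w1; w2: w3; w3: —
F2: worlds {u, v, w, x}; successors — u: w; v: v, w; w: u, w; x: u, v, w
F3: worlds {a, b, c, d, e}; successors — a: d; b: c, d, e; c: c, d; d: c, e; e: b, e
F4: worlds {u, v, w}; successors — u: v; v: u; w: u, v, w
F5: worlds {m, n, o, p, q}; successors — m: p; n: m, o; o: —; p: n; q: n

This is the axiom for a generalized confluence (Geach) condition; its first-order frame correspondent is \forall x \forall y \forall z ((xRy \wedge x R^2 z) \to \exists w (y R^2 w \wedge z R^2 w)).
F1: holds.
F2: holds.
F3: holds.
F4: fails — uRv, uR²u but no t with vR²t and uR²t.
F5: fails — mRp, mR²n but no w with pR²w and nR²w.
Valid on: F1, F2, F3.

F1, F2, F3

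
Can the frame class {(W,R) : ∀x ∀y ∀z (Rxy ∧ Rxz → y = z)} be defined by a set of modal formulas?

This is a Sahlqvist condition; the CD axiom ◇p → □p defines it.
Suppose ◇p→□p is valid. Take Rxy, Rxz and set V(p)={y}. Then ◇p at x, so □p at x, so p at z, i.e. z=y.

Yes — defined by ◇p → □p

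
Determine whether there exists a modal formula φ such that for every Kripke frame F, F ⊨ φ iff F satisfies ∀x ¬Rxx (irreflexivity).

No — not modally definable

Any modally definable frame class is closed under surjective bounded morphisms.
The 5-cycle (worlds 0,1,2,3,4 with 0→1→2→3→4→0) is irreflexive, and the map sending every world to a single reflexive point • is a surjective bounded morphism (forth: every edge maps to (•,•); back: every world has a successor). So any modal formula valid on the 5-cycle is also valid on the reflexive point, which is not irreflexive.
So no modal formula (or set of formulas) defines exactly the irreflexive frames.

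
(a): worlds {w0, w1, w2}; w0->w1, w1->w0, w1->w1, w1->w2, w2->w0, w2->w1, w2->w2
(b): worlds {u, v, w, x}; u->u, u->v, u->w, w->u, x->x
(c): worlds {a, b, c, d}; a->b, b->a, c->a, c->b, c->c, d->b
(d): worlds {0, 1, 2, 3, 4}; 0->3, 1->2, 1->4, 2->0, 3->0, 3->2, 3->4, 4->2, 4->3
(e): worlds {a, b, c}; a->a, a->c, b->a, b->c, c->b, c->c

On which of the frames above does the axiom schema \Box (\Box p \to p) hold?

none

The schema corresponds to shift-reflexivity: \forall x \forall y (Rxy \to Ryy).
(a): fails — Rw1w0 but not Rw0w0.
(b): fails — Ruv but not Rvv.
(c): fails — Rab but not Rbb.
(d): fails — R34 but not R44.
(e): fails — Rcb but not Rbb.
Valid on no frame.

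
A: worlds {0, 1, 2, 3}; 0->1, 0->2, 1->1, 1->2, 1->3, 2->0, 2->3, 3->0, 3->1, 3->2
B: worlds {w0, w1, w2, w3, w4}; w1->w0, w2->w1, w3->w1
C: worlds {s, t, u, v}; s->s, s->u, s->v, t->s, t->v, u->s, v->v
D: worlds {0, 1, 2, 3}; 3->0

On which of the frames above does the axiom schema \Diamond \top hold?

Frame correspondent (Sahlqvist): \forall x \exists y Rxy — i.e. seriality.
A: holds.
B: fails — world w0 has no successor.
C: holds.
D: fails — world 0 has no successor.

A, C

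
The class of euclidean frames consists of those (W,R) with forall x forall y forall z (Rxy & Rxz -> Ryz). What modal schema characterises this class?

This is the Euclidean property; the standard corresponding axiom is 5: ◇s → □◇s.

◇s → □◇s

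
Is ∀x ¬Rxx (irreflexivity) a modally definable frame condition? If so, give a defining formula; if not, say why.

Any modally definable frame class is closed under surjective bounded morphisms.
The 5-cycle (worlds 0,1,2,3,4 with 0→1→2→3→4→0) is irreflexive, and the map sending every world to a single reflexive point • is a surjective bounded morphism (forth: every edge maps to (•,•); back: every world has a successor). So any modal formula valid on the 5-cycle is also valid on the reflexive point, which is not irreflexive.
So no modal formula (or set of formulas) defines exactly the irreflexive frames.

Not modally definable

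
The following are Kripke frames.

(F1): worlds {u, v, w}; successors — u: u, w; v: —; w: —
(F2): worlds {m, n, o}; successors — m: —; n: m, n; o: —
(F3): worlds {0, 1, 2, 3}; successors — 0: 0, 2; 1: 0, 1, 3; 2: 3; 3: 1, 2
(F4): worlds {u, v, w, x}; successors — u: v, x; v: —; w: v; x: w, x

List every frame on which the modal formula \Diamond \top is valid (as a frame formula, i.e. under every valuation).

The schema corresponds to seriality: \forall x \exists y Rxy.
(F1): fails — world v has no successor.
(F2): fails — world m has no successor.
(F3): satisfies the condition.
(F4): fails — world v has no successor.

(F3)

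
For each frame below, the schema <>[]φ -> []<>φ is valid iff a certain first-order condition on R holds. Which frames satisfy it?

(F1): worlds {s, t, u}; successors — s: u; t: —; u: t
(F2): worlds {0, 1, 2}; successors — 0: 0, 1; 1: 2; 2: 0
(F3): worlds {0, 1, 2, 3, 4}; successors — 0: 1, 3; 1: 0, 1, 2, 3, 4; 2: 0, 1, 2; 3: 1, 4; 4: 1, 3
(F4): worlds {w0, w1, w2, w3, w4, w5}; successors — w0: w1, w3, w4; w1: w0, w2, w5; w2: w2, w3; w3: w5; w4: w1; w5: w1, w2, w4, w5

The schema corresponds to convergence: forall x forall y forall z (Rxy & Rxz -> exists w (Ryw & Rzw)).
(F1): fails — Rut and Rut but t and t have no common successor.
(F2): fails — R00 and R01 but 0 and 1 have no common successor.
(F3): holds.
(F4): fails — Rw0w4 and Rw0w1 but w4 and w1 have no common successor.
Valid on: (F3).

(F3)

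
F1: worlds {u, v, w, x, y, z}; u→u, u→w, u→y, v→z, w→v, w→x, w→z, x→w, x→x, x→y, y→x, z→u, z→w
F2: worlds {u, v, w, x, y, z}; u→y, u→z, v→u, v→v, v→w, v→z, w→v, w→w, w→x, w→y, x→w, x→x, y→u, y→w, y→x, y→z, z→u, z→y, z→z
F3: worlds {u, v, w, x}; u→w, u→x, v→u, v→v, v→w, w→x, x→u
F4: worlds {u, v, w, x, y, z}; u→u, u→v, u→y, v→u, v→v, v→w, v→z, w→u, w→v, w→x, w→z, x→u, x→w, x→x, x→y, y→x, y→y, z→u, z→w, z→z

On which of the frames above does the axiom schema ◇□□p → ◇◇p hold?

F1, F2, F4

Frame correspondent (Sahlqvist): ∀x ∀y (xRy → ∃w (yR²w ∧ xR²w)) — i.e. a generalized confluence (Geach) condition.
F1: satisfies the condition.
F2: satisfies the condition.
F3: fails — wRx but no t with xR²t and wR²t.
F4: satisfies the condition.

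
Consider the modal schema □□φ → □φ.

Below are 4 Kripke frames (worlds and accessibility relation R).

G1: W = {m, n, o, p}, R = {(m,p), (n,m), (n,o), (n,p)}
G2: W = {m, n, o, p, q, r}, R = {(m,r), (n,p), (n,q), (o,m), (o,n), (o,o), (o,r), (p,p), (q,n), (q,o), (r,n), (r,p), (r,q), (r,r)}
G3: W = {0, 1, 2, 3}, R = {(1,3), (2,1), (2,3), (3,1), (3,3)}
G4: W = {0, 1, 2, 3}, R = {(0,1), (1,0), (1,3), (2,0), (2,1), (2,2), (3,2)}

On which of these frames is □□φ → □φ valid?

This is the axiom for density; its first-order frame correspondent is ∀x ∀y (Rxy → ∃z (Rxz ∧ Rzy)).
G1: fails — Rno but no z with Rnz and Rzo.
G2: fails — Rnq but no z with Rnz and Rzq.
G3: condition met.
G4: fails — R10 but no z with R1z and Rz0.

G3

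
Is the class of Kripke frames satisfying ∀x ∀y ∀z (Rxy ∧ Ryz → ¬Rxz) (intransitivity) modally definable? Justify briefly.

Not definable by any modal formula

If a class were modally definable it would be closed under surjective bounded morphisms (Goldblatt–Thomason).
The 7-cycle (worlds s,t,u,v,w,x,y with s→t→u→v→w→x→y→s) is intransitive. Mapping every world to a single reflexive point • is a surjective bounded morphism; the reflexive point is not intransitive (R••∧R•• but R••).
So no modal formula (or set of formulas) defines exactly the intransitive frames.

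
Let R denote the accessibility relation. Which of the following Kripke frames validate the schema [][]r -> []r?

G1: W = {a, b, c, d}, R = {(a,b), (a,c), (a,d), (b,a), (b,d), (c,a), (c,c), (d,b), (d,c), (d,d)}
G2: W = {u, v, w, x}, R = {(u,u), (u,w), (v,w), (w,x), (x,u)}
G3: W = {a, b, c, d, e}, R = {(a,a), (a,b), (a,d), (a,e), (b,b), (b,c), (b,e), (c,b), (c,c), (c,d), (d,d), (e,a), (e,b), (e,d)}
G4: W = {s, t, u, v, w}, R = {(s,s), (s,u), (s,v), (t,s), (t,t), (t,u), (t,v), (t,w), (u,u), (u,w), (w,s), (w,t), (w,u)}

G3, G4

This is the axiom for density; its first-order frame correspondent is forall x forall y (Rxy -> exists z (Rxz & Rzy)).
G1: fails — Rba but no z with Rbz and Rza.
G2: fails — Rwx but no z with Rwz and Rzx.
G3: holds.
G4: holds.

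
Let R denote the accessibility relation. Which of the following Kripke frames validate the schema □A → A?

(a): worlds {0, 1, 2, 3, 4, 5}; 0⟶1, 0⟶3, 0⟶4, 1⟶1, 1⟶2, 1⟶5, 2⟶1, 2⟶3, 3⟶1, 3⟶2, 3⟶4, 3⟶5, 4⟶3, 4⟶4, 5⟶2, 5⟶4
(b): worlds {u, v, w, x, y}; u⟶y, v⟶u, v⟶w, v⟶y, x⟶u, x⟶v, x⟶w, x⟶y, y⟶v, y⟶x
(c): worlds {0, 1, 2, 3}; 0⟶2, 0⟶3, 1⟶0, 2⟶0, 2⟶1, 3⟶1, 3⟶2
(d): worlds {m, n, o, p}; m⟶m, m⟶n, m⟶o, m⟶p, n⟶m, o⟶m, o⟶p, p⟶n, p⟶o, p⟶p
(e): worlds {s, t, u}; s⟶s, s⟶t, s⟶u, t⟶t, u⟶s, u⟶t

Frame correspondent (Sahlqvist): ∀x Rxx — i.e. reflexivity.
(a): fails — world 0 does not see itself.
(b): fails — world u does not see itself.
(c): fails — world 0 does not see itself.
(d): fails — world n does not see itself.
(e): fails — world u does not see itself.
Valid on no frame.

none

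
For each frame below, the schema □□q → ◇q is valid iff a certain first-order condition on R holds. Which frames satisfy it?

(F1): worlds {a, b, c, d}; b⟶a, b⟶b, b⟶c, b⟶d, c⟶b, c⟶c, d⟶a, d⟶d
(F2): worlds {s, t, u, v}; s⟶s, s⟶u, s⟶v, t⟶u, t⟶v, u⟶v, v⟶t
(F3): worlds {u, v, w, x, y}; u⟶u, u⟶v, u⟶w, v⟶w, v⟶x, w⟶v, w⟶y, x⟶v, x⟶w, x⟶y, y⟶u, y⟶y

Frame correspondent (Sahlqvist): ∀x ∃w (xR²w ∧ xRw) — i.e. a generalized confluence (Geach) condition.
(F1): fails — at a but no w with aR²w and aRw.
(F2): fails — at u but no w with uR²w and uRw.
(F3): satisfies the condition.

(F3)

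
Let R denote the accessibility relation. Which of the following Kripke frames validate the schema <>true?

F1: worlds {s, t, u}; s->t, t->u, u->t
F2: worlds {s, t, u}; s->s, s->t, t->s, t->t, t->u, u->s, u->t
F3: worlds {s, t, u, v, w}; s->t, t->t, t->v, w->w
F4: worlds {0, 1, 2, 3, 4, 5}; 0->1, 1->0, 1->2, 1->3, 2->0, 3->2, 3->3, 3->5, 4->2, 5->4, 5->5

F1, F2, F4

Frame correspondent (Sahlqvist): forall x exists y Rxy — i.e. seriality.
F1: condition met.
F2: condition met.
F3: fails — world u has no successor.
F4: condition met.
Valid on: F1, F2, F4.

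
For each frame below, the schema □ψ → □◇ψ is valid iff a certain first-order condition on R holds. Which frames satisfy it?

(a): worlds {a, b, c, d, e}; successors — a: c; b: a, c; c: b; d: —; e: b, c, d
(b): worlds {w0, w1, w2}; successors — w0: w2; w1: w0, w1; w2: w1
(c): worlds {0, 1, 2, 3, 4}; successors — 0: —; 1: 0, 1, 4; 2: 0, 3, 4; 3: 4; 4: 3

none

The schema corresponds to a generalized confluence (Geach) condition: ∀x ∀z (xRz → ∃w (xRw ∧ zRw)).
(a): fails — aRc but no w with aRw and cRw.
(b): fails — w0Rw2 but no w with w0Rw and w2Rw.
(c): fails — 1R0 but no w with 1Rw and 0Rw.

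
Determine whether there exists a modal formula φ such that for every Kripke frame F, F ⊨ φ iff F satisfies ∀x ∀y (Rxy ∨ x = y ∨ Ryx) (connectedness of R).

If a class were modally definable it would be closed under disjoint unions (Goldblatt–Thomason).
Take 2 disjoint single-world reflexive frames: each is trivially connected, but their disjoint union has 2 worlds with no edge between distinct components, so it is not connected.
So the class is not modally definable.

Not modally definable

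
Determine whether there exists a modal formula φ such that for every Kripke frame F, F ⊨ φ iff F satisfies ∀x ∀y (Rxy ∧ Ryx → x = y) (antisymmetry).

No — not modally definable

Modal frame validity is preserved under surjective bounded morphisms.
The 4-cycle (worlds w0,w1,w2,w3 with w0→w1→w2→w3→w0) is antisymmetric. Sending even-indexed worlds to s and odd-indexed worlds to t is a surjective bounded morphism onto the two-world frame with s↔t, which is not antisymmetric.
Hence antisymmetry is not modally definable.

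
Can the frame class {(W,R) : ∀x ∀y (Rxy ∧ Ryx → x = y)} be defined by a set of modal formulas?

Not modally definable

Modal frame validity is preserved under surjective bounded morphisms.
The 6-cycle (worlds s,t,u,v,w,x with s→t→u→v→w→x→s) is antisymmetric. Sending even-indexed worlds to a and odd-indexed worlds to b is a surjective bounded morphism onto the two-world frame with a↔b, which is not antisymmetric.
Hence antisymmetry is not modally definable.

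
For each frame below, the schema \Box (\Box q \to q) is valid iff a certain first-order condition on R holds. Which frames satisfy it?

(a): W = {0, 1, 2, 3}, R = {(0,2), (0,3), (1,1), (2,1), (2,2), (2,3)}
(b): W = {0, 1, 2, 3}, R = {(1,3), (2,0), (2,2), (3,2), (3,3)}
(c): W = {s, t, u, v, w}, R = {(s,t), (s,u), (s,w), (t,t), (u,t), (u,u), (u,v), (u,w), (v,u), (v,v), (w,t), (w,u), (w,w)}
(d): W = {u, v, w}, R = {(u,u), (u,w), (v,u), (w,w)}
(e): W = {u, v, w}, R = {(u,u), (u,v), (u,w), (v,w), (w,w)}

(c), (d)

This is the axiom for shift-reflexivity; its first-order frame correspondent is \forall x \forall y (Rxy \to Ryy).
(a): fails — R23 but not R33.
(b): fails — R20 but not R00.
(c): ✓.
(d): ✓.
(e): fails — Ruv but not Rvv.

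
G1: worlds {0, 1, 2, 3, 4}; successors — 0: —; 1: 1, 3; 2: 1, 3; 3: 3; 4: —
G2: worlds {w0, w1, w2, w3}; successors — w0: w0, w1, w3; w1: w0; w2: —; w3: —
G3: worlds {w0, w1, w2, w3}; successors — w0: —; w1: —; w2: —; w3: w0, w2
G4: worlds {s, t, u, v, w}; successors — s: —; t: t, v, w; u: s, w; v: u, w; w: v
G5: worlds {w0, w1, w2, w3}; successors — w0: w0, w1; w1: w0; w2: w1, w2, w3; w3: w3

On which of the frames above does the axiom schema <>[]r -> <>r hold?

G1

This is the axiom for a generalized confluence (Geach) condition; its first-order frame correspondent is forall x forall y (xRy -> exists w (yRw & xRw)).
G1: condition met.
G2: fails — w0Rw3 but no w with w3Rw and w0Rw.
G3: fails — w3Rw0 but no w with w0Rw and w3Rw.
G4: fails — uRs but no w* with sRw* and uRw*.
G5: fails — w2Rw1 but no w with w1Rw and w2Rw.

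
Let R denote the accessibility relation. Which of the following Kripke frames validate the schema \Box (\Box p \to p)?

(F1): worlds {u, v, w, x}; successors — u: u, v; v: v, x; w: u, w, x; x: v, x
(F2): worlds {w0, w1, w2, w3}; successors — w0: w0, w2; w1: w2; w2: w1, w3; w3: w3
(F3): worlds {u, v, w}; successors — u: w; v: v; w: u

(F1)

The schema corresponds to shift-reflexivity: \forall x \forall y (Rxy \to Ryy).
(F1): holds.
(F2): fails — Rw1w2 but not Rw2w2.
(F3): fails — Rwu but not Ruu.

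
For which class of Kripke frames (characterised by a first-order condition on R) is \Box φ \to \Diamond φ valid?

Seriality

Suppose □φ→◇φ is valid. At any x set V(φ)=W. Then □φ at x, so ◇φ at x, so x has a successor.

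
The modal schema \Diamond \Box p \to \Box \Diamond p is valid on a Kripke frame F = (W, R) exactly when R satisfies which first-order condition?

This is the .2 axiom.
It corresponds to convergence: \forall x \forall y \forall z (Rxy \wedge Rxz \to \exists w (Ryw \wedge Rzw)).

convergence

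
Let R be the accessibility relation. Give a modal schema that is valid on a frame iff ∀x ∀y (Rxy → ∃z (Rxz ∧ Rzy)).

This is density; the standard corresponding axiom is C4: □□q → □q.
Suppose □□q→□q is valid. Take Rxy and set V(q)={w : xR²w}. Then □□q at x, so □q at x, so q at y, i.e. ∃z(Rxz∧Rzy).

□□q → □q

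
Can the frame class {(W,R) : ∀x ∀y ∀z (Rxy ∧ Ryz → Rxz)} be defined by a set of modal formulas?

Yes — defined by □p → □□p

Yes: it is transitivity, defined by the 4 schema □p → □□p.
Suppose □p→□□p is valid. Take Rxy, Ryz and set V(p)={w : Rxw}. Then □p at x, so □□p at x, so □p at y, so p at z, i.e. Rxz.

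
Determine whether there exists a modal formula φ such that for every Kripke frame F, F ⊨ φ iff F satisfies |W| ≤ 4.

Not modally definable

If a class were modally definable it would be closed under disjoint unions (Goldblatt–Thomason).
Any modal formula valid on each of 5 disjoint one-world frames is valid on their disjoint union (validity is preserved under disjoint unions). Each one-world frame has |W|=1≤4, but the union has |W|=5.
So the class is not modally definable.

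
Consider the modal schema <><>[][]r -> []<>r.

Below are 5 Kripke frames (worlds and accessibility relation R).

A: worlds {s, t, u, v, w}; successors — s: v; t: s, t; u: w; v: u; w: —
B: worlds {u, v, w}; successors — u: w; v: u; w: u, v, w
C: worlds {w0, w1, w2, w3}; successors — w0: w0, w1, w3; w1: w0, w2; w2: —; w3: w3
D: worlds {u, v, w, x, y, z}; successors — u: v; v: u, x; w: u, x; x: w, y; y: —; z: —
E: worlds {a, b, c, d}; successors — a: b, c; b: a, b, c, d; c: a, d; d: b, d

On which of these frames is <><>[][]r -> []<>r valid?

The schema corresponds to a generalized confluence (Geach) condition: forall x forall y forall z ((x R^2 y & xRz) -> exists w (y R^2 w & zRw)).
A: fails — sR²u, sRv but no w* with uR²w* and vRw*.
B: fails — wR²v, wRv but no t with vR²t and vRt.
C: fails — w0R²w2, w0Rw0 but no w with w2R²w and w0Rw.
D: fails — vR²y, vRu but no t with yR²t and uRt.
E: condition met.
Valid on: E.

E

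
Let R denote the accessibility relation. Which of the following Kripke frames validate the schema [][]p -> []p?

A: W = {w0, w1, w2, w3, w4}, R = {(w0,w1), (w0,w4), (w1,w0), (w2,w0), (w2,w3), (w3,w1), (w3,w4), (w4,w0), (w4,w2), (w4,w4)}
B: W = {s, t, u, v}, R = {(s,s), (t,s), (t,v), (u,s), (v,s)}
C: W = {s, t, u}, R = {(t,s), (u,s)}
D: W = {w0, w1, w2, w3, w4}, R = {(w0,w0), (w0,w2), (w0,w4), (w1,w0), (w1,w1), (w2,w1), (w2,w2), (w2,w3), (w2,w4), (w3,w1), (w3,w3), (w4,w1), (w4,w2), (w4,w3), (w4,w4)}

D

The schema corresponds to density: forall x forall y (Rxy -> exists z (Rxz & Rzy)).
A: fails — Rw1w0 but no z with Rw1z and Rzw0.
B: fails — Rtv but no z with Rtz and Rzv.
C: fails — Rus but no z with Ruz and Rzs.
D: satisfies the condition.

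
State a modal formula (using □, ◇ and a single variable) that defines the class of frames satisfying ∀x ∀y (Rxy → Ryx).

This is symmetry; the standard corresponding axiom is B: q → □◇q.
Suppose q→□◇q is valid. Take Rxy and set V(q)={x}. Then q at x, so □◇q at x, so ◇q at y, so some z with Ryz has q; z=x, i.e. Ryx.

q → □◇q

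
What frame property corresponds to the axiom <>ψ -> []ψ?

Suppose ◇ψ→□ψ is valid. Take Rxy, Rxz and set V(ψ)={y}. Then ◇ψ at x, so □ψ at x, so ψ at z, i.e. z=y.

partial functionality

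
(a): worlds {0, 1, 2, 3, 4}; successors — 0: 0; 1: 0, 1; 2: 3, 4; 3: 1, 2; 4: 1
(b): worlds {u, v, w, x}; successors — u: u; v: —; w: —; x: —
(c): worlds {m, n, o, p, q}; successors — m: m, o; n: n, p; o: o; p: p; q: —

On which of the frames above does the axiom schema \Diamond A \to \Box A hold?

Frame correspondent (Sahlqvist): \forall x \forall y \forall z (Rxy \wedge Rxz \to y = z) — i.e. partial functionality.
(a): fails — 1 sees both 0 and 1.
(b): satisfies the condition.
(c): fails — m sees both m and o.
Valid on: (b).

(b)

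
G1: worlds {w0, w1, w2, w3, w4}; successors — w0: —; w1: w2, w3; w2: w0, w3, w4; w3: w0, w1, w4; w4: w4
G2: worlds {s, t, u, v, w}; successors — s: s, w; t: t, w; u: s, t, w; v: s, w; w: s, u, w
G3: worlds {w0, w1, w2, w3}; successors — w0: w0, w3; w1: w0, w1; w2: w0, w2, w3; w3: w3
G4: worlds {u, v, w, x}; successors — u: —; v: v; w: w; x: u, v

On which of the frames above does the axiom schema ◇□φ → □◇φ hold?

G2, G3

Frame correspondent (Sahlqvist): ∀x ∀y ∀z (Rxy ∧ Rxz → ∃w (Ryw ∧ Rzw)) — i.e. convergence.
G1: fails — Rw2w4 and Rw2w0 but w4 and w0 have no common successor.
G2: satisfies the condition.
G3: satisfies the condition.
G4: fails — Rxu and Rxu but u and u have no common successor.
Valid on: G2, G3.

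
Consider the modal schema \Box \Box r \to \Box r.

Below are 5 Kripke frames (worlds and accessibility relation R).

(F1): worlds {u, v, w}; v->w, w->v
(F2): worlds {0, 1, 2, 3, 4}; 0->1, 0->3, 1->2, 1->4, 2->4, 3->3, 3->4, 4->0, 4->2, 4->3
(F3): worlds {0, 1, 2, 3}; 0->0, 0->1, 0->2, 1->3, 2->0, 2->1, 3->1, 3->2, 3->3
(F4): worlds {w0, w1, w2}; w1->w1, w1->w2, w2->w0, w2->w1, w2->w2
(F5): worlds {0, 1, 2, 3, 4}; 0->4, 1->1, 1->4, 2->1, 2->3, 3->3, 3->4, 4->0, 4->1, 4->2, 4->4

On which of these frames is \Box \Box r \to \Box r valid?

(F3), (F4), (F5)

The schema corresponds to density: \forall x \forall y (Rxy \to \exists z (Rxz \wedge Rzy)).
(F1): fails — Rwv but no z with Rwz and Rzv.
(F2): fails — R01 but no z with R0z and Rz1.
(F3): ✓.
(F4): ✓.
(F5): ✓.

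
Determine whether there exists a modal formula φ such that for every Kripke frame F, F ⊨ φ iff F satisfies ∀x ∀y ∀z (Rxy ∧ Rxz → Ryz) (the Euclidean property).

Yes, by ◇q → □◇q

This is a Sahlqvist condition; the 5 axiom ◇q → □◇q defines it.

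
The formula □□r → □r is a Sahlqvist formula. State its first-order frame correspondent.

density

Suppose □□r→□r is valid. Take Rxy and set V(r)={w : xR²w}. Then □□r at x, so □r at x, so r at y, i.e. ∃z(Rxz∧Rzy).
Conversely, on a frame with density the schema holds at every world under every valuation.
So the correspondent is density.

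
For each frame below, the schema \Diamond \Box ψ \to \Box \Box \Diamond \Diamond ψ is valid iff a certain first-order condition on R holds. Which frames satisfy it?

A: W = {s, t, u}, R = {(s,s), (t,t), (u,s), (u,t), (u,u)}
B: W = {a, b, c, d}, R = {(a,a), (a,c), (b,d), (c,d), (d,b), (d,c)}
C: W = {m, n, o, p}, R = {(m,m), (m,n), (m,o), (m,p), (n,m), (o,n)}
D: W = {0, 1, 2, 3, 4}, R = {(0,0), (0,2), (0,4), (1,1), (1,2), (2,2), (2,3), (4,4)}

none

This is the axiom for a generalized confluence (Geach) condition; its first-order frame correspondent is \forall x \forall y \forall z ((xRy \wedge x R^2 z) \to \exists w (yRw \wedge z R^2 w)).
A: fails — uRs, uR²t but no w with sRw and tR²w.
B: fails — aRa, aR²d but no w with aRw and dR²w.
C: fails — mRm, mR²p but no w with mRw and pR²w.
D: fails — 0R0, 0R²3 but no w with 0Rw and 3R²w.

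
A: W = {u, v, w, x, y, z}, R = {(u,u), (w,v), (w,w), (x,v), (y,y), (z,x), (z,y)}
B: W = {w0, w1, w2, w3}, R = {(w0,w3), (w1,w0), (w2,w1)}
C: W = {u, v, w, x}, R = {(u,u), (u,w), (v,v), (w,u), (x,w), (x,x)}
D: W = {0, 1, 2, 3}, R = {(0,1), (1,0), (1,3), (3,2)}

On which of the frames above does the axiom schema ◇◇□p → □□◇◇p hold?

C

The schema corresponds to a generalized confluence (Geach) condition: ∀x ∀y ∀z ((xR²y ∧ xR²z) → ∃w (yRw ∧ zR²w)).
A: fails — wR²v, wR²v but no t with vRt and vR²t.
B: fails — w1R²w3, w1R²w3 but no w with w3Rw and w3R²w.
C: satisfies the condition.
D: fails — 0R²0, 0R²0 but no w with 0Rw and 0R²w.
Valid on: C.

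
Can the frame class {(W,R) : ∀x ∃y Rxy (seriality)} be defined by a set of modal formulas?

Yes — defined by □p → ◇p

This is a Sahlqvist condition; the D axiom □p → ◇p defines it.
Suppose □p→◇p is valid. At any x set V(p)=W. Then □p at x, so ◇p at x, so x has a successor.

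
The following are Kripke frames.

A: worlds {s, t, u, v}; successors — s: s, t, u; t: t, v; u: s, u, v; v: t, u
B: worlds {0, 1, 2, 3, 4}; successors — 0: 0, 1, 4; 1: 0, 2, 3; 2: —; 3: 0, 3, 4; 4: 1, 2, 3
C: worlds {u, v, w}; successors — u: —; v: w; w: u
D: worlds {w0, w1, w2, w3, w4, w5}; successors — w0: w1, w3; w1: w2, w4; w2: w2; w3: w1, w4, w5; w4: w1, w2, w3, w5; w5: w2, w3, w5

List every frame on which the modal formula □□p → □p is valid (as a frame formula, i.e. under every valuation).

A

Frame correspondent (Sahlqvist): ∀x ∀y (Rxy → ∃z (Rxz ∧ Rzy)) — i.e. density.
A: holds.
B: fails — R12 but no z with R1z and Rz2.
C: fails — Rwu but no z with Rwz and Rzu.
D: fails — Rw1w4 but no z with Rw1z and Rzw4.
Valid on: A.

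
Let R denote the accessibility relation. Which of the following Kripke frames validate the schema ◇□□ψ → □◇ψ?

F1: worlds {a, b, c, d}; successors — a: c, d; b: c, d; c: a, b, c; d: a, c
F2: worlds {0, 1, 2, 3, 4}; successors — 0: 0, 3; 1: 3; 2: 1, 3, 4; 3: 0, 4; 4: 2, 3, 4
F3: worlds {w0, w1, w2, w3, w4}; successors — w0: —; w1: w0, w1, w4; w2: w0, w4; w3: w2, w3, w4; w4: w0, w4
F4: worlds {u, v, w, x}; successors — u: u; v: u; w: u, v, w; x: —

The schema corresponds to a generalized confluence (Geach) condition: ∀x ∀y ∀z ((xRy ∧ xRz) → ∃w (yR²w ∧ zRw)).
F1: condition met.
F2: fails — 2R1, 2R1 but no w with 1R²w and 1Rw.
F3: fails — w1Rw0, w1Rw0 but no w with w0R²w and w0Rw.
F4: condition met.
Valid on: F1, F4.

F1, F4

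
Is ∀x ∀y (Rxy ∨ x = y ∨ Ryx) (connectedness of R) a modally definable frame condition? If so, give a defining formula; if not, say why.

Any modally definable frame class is closed under disjoint unions.
Take 3 disjoint single-world reflexive frames: each is trivially connected, but their disjoint union has 3 worlds with no edge between distinct components, so it is not connected.
So the class is not modally definable.

No — not modally definable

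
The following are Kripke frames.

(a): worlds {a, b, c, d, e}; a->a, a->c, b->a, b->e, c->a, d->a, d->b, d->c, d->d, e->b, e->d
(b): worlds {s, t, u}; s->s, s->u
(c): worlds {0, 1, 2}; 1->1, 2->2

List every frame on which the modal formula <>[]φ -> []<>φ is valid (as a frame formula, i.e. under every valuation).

This is the axiom for convergence; its first-order frame correspondent is forall x forall y forall z (Rxy & Rxz -> exists w (Ryw & Rzw)).
(a): fails — Rba and Rbe but a and e have no common successor.
(b): fails — Rsu and Rsu but u and u have no common successor.
(c): satisfies the condition.

(c)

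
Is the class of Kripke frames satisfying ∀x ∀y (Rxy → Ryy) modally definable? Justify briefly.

The condition is shift-reflexivity. A defining modal formula is □(□r → r).
Suppose □(□r→r) is valid. Take Rxy and set V(r)={w : Ryw}. Then at y, □r holds; since □(□r→r) at x, □r→r at y, so r at y, i.e. Ryy.

Yes, by □(□r → r)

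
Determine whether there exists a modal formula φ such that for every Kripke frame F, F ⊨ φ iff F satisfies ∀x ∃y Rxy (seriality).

This is a Sahlqvist condition; the D axiom □r → ◇r defines it.
Suppose □r→◇r is valid. At any x set V(r)=W. Then □r at x, so ◇r at x, so x has a successor.

Yes — defined by □r → ◇r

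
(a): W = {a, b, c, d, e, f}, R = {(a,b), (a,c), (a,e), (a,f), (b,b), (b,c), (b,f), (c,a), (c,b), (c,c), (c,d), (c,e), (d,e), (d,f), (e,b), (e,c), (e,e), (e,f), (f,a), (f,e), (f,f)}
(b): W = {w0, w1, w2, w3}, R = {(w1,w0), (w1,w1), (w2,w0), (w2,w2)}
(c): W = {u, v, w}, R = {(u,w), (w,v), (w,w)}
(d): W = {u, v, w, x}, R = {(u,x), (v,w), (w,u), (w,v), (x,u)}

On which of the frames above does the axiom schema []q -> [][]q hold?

This is the axiom for transitivity; its first-order frame correspondent is forall x forall y forall z (Rxy & Ryz -> Rxz).
(a): fails — Rcd and Rdf but not Rcf.
(b): ✓.
(c): fails — Ruw and Rwv but not Ruv.
(d): fails — Rwu and Rux but not Rwx.

(b)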